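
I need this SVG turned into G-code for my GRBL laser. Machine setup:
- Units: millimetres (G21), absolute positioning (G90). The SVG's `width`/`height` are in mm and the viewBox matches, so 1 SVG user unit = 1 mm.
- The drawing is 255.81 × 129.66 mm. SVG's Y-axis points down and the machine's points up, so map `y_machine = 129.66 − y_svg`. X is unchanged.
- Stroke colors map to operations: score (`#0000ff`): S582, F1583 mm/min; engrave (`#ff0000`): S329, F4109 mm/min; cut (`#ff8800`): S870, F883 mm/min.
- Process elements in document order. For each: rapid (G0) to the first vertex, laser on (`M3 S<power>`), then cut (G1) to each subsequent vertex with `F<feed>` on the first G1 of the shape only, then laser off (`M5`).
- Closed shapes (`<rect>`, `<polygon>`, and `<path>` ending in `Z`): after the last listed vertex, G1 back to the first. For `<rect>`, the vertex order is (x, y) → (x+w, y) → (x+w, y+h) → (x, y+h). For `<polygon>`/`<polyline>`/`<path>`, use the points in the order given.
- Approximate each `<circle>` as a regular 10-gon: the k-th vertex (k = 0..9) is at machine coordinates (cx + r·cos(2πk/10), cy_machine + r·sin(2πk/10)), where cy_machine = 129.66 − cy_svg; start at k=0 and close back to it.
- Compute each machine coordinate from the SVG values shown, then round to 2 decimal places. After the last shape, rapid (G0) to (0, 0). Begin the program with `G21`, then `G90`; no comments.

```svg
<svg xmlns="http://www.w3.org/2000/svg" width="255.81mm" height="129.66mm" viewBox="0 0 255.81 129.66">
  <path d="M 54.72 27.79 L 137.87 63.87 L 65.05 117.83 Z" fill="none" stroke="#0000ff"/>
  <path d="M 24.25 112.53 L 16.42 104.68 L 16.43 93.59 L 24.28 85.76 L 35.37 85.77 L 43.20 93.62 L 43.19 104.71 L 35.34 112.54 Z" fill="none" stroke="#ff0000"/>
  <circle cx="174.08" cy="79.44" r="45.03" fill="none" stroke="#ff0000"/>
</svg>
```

viewBox `0 0 255.81 129.66` with mm width/height → 1 unit = 1 mm. Flip: y_m = 129.66 − y_svg.

**Shape 1** — `<path>` regular polygon, stroke `#0000ff` → score (S582, F1583). Machine vertices: (54.72,101.87) → (137.87,65.79) → (65.05,11.83) → (54.72,101.87). Closed: final G1 returns to the first vertex.

**Shape 2** — `<path>` regular polygon, stroke `#ff0000` → engrave (S329, F4109). Machine vertices: (24.25,17.13) → (16.42,24.98) → (16.43,36.07) → (24.28,43.90) → (35.37,43.89) → (43.20,36.04) → (43.19,24.95) → (35.34,17.12) → (24.25,17.13). Closed: final G1 returns to the first vertex.

**Shape 3** — `<circle>` circle, stroke `#ff0000` → engrave (S329, F4109). Machine vertices: (219.11,50.22) → (210.51,76.69) → (188.00,93.05) → (160.16,93.05) → (137.65,76.69) → (129.05,50.22) → (137.65,23.75) → (160.16,7.39) → (188.00,7.39) → (210.51,23.75) → (219.11,50.22). Closed: final G1 returns to the first vertex.

G21
G90
G0 X54.72 Y101.87
M3 S582
G1 X137.87 Y65.79 F1583
G1 X65.05 Y11.83
G1 X54.72 Y101.87
M5
G0 X24.25 Y17.13
M3 S329
G1 X16.42 Y24.98 F4109
G1 X16.43 Y36.07
G1 X24.28 Y43.90
G1 X35.37 Y43.89
G1 X43.20 Y36.04
G1 X43.19 Y24.95
G1 X35.34 Y17.12
G1 X24.25 Y17.13
M5
G0 X219.11 Y50.22
M3 S329
G1 X210.51 Y76.69 F4109
G1 X188.00 Y93.05
G1 X160.16 Y93.05
G1 X137.65 Y76.69
G1 X129.05 Y50.22
G1 X137.65 Y23.75
G1 X160.16 Y7.39
G1 X188.00 Y7.39
G1 X210.51 Y23.75
G1 X219.11 Y50.22
M5
G0 X0.00 Y0.00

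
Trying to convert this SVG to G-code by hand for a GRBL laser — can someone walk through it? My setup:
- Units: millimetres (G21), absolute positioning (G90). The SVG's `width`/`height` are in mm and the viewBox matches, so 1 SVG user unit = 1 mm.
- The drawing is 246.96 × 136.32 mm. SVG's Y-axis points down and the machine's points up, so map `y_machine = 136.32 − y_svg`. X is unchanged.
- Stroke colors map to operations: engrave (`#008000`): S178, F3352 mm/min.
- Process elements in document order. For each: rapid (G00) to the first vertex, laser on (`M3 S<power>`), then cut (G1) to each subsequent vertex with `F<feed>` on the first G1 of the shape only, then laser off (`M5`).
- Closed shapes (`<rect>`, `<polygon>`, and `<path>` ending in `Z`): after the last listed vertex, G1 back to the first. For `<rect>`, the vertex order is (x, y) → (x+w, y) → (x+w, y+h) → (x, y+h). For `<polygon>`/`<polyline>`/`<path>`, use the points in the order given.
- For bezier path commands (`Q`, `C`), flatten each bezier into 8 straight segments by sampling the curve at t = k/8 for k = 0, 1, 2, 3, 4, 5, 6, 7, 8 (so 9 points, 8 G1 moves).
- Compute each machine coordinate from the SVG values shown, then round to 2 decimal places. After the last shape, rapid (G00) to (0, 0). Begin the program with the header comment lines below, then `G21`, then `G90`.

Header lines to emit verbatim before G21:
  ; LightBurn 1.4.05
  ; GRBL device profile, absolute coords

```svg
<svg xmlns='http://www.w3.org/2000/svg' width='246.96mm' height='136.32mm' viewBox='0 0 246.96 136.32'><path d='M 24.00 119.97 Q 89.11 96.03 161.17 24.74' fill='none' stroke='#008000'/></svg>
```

; LightBurn 1.4.05
; GRBL device profile, absolute coords
G21
G90
G00 X24.00 Y16.35
M3 S178
G1 X40.39 Y23.07 F3352
G1 X56.99 Y31.28
G1 X73.81 Y40.96
G1 X90.85 Y52.13
G1 X108.10 Y64.77
G1 X125.57 Y78.89
G1 X143.26 Y94.50
G1 X161.17 Y111.58
M5
G00 X0.00 Y0.00

Since the viewBox matches the mm dimensions, user units are millimetres directly. The only transform is the Y-flip y_m = 136.32 − y_svg.

Shape 1 is a quadratic bezier drawn with `<path>`. Its stroke #008000 means engrave at S178, F3352. After flipping Y the toolpath is (24.00,16.35) → (40.39,23.07) → (56.99,31.28) → (73.81,40.96) → (90.85,52.13) → (108.10,64.77) → (125.57,78.89) → (143.26,94.50) → (161.17,111.58).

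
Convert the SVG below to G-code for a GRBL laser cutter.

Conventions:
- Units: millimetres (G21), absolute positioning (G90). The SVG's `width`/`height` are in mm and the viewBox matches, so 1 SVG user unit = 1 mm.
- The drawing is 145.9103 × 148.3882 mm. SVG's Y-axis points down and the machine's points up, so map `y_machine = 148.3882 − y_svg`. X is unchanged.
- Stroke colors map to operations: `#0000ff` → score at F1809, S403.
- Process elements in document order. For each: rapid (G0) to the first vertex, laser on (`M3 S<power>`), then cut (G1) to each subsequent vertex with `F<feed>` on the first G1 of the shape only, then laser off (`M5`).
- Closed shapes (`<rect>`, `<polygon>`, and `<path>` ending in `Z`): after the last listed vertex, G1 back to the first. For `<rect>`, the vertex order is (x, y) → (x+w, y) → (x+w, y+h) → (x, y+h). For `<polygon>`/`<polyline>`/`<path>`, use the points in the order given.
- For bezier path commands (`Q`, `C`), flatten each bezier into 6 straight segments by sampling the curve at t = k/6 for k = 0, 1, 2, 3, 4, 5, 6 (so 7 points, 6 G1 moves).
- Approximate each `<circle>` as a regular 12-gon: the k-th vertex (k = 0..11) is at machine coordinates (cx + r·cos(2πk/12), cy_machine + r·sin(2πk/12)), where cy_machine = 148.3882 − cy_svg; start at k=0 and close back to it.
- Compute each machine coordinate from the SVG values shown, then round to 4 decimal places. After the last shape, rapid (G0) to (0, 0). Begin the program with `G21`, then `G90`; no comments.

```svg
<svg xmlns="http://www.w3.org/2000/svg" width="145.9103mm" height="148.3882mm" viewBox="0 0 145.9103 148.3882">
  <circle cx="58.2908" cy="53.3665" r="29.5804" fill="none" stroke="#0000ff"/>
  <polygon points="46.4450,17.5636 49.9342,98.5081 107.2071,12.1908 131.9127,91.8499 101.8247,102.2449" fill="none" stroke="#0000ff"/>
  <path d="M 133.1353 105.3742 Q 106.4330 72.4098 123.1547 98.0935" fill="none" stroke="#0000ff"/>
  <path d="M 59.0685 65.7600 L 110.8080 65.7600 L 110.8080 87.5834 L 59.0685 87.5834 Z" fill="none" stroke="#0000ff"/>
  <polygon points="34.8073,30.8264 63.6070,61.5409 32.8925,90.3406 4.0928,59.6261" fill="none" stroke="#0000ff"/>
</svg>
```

G21
G90
G0 X87.8712 Y95.0217
M3 S403
G1 X83.9082 Y109.8119 F1809
G1 X73.0810 Y120.6391
G1 X58.2908 Y124.6021
G1 X43.5006 Y120.6391
G1 X32.6734 Y109.8119
G1 X28.7104 Y95.0217
G1 X32.6734 Y80.2315
G1 X43.5006 Y69.4043
G1 X58.2908 Y65.4413
G1 X73.0810 Y69.4043
G1 X83.9082 Y80.2315
G1 X87.8712 Y95.0217
M5
G0 X46.4450 Y130.8246
M3 S403
G1 X49.9342 Y49.8801 F1809
G1 X107.2071 Y136.1974
G1 X131.9127 Y56.5383
G1 X101.8247 Y46.1433
G1 X46.4450 Y130.8246
M5
G0 X133.1353 Y43.0140
M3 S403
G1 X125.4408 Y52.3730 F1809
G1 X120.1587 Y58.4738
G1 X117.2890 Y61.3164
G1 X116.8318 Y60.9007
G1 X118.7870 Y57.2268
G1 X123.1547 Y50.2947
M5
G0 X59.0685 Y82.6282
M3 S403
G1 X110.8080 Y82.6282 F1809
G1 X110.8080 Y60.8048
G1 X59.0685 Y60.8048
G1 X59.0685 Y82.6282
M5
G0 X34.8073 Y117.5618
M3 S403
G1 X63.6070 Y86.8473 F1809
G1 X32.8925 Y58.0476
G1 X4.0928 Y88.7621
G1 X34.8073 Y117.5618
M5
G0 X0.0000 Y0.0000

1 u = 1 mm; y_m = 148.3882 − y.

[1] `<circle>` circle, #0000ff→score S403 F1809: (87.8712,95.0217) → (83.9082,109.8119) → (73.0810,120.6391) → (58.2908,124.6021) → (43.5006,120.6391) → (32.6734,109.8119) → (28.7104,95.0217) → (32.6734,80.2315) → (43.5006,69.4043) → (58.2908,65.4413) → (73.0810,69.4043) → (83.9082,80.2315) → (87.8712,95.0217) (closed)

[2] `<polygon>` closed polygon, #0000ff→score S403 F1809: (46.4450,130.8246) → (49.9342,49.8801) → (107.2071,136.1974) → (131.9127,56.5383) → (101.8247,46.1433) → (46.4450,130.8246) (closed)

[3] `<path>` quadratic bezier, #0000ff→score S403 F1809: (133.1353,43.0140) → (125.4408,52.3730) → (120.1587,58.4738) → (117.2890,61.3164) → (116.8318,60.9007) → (118.7870,57.2268) → (123.1547,50.2947)

[4] `<path>` rectangle, #0000ff→score S403 F1809: (59.0685,82.6282) → (110.8080,82.6282) → (110.8080,60.8048) → (59.0685,60.8048) → (59.0685,82.6282) (closed)

[5] `<polygon>` regular polygon, #0000ff→score S403 F1809: (34.8073,117.5618) → (63.6070,86.8473) → (32.8925,58.0476) → (4.0928,88.7621) → (34.8073,117.5618) (closed)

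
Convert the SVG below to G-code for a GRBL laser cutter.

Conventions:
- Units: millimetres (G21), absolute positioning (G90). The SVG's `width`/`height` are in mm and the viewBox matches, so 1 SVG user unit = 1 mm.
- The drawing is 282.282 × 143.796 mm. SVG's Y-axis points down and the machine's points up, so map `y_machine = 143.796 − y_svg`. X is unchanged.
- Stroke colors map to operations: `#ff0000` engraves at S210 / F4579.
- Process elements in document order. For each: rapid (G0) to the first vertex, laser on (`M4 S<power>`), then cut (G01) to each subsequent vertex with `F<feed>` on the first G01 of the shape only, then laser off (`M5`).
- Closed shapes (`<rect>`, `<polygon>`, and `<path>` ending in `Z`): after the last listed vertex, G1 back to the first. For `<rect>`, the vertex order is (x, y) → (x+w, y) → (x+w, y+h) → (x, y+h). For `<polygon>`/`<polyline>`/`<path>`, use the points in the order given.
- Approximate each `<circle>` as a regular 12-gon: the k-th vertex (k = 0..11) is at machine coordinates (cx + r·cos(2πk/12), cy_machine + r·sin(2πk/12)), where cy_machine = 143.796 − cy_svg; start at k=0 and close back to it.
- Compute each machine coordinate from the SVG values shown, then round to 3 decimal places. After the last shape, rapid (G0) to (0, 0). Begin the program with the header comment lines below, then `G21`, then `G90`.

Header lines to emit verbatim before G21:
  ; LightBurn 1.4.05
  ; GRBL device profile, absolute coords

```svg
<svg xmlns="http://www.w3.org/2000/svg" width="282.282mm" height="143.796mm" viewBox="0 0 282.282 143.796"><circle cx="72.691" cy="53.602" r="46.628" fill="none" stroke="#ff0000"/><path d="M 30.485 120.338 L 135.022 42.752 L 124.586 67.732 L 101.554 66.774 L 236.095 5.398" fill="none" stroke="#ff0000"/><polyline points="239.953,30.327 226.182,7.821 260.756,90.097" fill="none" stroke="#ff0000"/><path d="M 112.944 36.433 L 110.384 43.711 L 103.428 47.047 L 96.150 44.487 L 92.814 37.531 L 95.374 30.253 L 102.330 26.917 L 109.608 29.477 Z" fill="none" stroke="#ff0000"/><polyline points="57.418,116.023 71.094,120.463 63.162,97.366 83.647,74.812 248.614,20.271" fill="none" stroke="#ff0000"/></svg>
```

1 u = 1 mm; y_m = 143.796 − y.

[1] `<circle>` circle, #ff0000→engrave S210 F4579: (119.319,90.194) → (113.072,113.508) → (96.005,130.575) → (72.691,136.822) → (49.377,130.575) → (32.310,113.508) → (26.063,90.194) → (32.310,66.880) → (49.377,49.813) → (72.691,43.566) → (96.005,49.813) → (113.072,66.880) → (119.319,90.194) (closed)

[2] `<path>` open polyline, #ff0000→engrave S210 F4579: (30.485,23.458) → (135.022,101.044) → (124.586,76.064) → (101.554,77.022) → (236.095,138.398)

[3] `<polyline>` open polyline, #ff0000→engrave S210 F4579: (239.953,113.469) → (226.182,135.975) → (260.756,53.699)

[4] `<path>` regular polygon, #ff0000→engrave S210 F4579: (112.944,107.363) → (110.384,100.085) → (103.428,96.749) → (96.150,99.309) → (92.814,106.265) → (95.374,113.543) → (102.330,116.879) → (109.608,114.319) → (112.944,107.363) (closed)

[5] `<polyline>` open polyline, #ff0000→engrave S210 F4579: (57.418,27.773) → (71.094,23.333) → (63.162,46.430) → (83.647,68.984) → (248.614,123.525)

; LightBurn 1.4.05
; GRBL device profile, absolute coords
G21
G90
G0 X119.319 Y90.194
M4 S210
G01 X113.072 Y113.508 F4579
G01 X96.005 Y130.575
G01 X72.691 Y136.822
G01 X49.377 Y130.575
G01 X32.310 Y113.508
G01 X26.063 Y90.194
G01 X32.310 Y66.880
G01 X49.377 Y49.813
G01 X72.691 Y43.566
G01 X96.005 Y49.813
G01 X113.072 Y66.880
G01 X119.319 Y90.194
M5
G0 X30.485 Y23.458
M4 S210
G01 X135.022 Y101.044 F4579
G01 X124.586 Y76.064
G01 X101.554 Y77.022
G01 X236.095 Y138.398
M5
G0 X239.953 Y113.469
M4 S210
G01 X226.182 Y135.975 F4579
G01 X260.756 Y53.699
M5
G0 X112.944 Y107.363
M4 S210
G01 X110.384 Y100.085 F4579
G01 X103.428 Y96.749
G01 X96.150 Y99.309
G01 X92.814 Y106.265
G01 X95.374 Y113.543
G01 X102.330 Y116.879
G01 X109.608 Y114.319
G01 X112.944 Y107.363
M5
G0 X57.418 Y27.773
M4 S210
G01 X71.094 Y23.333 F4579
G01 X63.162 Y46.430
G01 X83.647 Y68.984
G01 X248.614 Y123.525
M5
G0 X0.000 Y0.000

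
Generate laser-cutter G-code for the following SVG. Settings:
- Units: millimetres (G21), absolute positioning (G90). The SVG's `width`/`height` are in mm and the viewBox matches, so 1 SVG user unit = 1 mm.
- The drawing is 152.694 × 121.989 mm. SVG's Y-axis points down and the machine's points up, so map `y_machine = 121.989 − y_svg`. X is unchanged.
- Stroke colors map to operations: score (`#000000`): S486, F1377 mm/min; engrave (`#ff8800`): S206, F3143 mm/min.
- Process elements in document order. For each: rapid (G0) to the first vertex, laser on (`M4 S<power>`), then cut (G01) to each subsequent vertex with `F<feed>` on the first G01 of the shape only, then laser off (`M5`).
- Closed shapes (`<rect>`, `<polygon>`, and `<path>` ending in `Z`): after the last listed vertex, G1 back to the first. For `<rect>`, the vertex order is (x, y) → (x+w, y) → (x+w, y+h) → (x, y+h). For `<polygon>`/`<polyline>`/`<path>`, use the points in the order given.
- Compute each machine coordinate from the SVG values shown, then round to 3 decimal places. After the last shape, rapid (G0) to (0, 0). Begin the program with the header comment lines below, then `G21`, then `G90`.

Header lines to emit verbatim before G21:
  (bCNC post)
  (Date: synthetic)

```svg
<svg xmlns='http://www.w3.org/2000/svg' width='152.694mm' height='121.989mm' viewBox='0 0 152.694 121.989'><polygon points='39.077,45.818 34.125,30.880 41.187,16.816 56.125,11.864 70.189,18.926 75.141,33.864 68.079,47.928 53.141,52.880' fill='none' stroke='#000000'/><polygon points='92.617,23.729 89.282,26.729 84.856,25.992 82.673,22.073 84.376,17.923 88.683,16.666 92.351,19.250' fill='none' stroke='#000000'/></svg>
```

1 u = 1 mm; y_m = 121.989 − y.

[1] `<polygon>` regular polygon, #000000→score S486 F1377: (39.077,76.171) → (34.125,91.109) → (41.187,105.173) → (56.125,110.125) → (70.189,103.063) → (75.141,88.125) → (68.079,74.061) → (53.141,69.109) → (39.077,76.171) (closed)

[2] `<polygon>` regular polygon, #000000→score S486 F1377: (92.617,98.260) → (89.282,95.260) → (84.856,95.997) → (82.673,99.916) → (84.376,104.066) → (88.683,105.323) → (92.351,102.739) → (92.617,98.260) (closed)

(bCNC post)
(Date: synthetic)
G21
G90
G0 X39.077 Y76.171
M4 S486
G01 X34.125 Y91.109 F1377
G01 X41.187 Y105.173
G01 X56.125 Y110.125
G01 X70.189 Y103.063
G01 X75.141 Y88.125
G01 X68.079 Y74.061
G01 X53.141 Y69.109
G01 X39.077 Y76.171
M5
G0 X92.617 Y98.260
M4 S486
G01 X89.282 Y95.260 F1377
G01 X84.856 Y95.997
G01 X82.673 Y99.916
G01 X84.376 Y104.066
G01 X88.683 Y105.323
G01 X92.351 Y102.739
G01 X92.617 Y98.260
M5
G0 X0.000 Y0.000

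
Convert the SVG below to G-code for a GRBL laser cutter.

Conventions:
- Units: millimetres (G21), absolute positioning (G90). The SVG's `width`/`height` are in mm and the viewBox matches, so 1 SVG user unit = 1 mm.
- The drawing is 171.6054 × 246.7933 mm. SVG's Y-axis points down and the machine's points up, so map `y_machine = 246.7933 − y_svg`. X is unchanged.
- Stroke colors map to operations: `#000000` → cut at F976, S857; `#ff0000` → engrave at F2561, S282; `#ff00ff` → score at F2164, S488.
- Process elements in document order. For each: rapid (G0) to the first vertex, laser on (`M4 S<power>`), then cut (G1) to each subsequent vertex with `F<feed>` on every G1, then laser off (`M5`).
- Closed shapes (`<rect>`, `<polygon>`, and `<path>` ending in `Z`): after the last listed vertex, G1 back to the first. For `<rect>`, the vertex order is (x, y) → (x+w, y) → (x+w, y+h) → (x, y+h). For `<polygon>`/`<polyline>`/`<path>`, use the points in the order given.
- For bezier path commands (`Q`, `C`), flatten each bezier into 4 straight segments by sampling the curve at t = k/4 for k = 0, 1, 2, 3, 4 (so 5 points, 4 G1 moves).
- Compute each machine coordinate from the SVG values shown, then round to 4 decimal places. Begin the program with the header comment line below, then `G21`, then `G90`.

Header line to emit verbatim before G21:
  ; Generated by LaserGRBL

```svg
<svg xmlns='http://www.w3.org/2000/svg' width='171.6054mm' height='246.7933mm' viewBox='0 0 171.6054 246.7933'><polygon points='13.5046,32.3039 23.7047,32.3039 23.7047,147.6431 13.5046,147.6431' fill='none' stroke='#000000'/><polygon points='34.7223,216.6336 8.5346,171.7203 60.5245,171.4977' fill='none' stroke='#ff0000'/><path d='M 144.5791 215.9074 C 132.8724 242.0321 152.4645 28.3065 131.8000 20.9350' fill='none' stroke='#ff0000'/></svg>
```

Since the viewBox matches the mm dimensions, user units are millimetres directly. The only transform is the Y-flip y_m = 246.7933 − y_svg.

Shape 1 is a rectangle drawn with `<polygon>`. Its stroke #000000 means cut at S857, F976. After flipping Y the toolpath is (13.5046,214.4894) → (23.7047,214.4894) → (23.7047,99.1502) → (13.5046,99.1502) → (13.5046,214.4894), returning to the start.

Shape 2 is a regular polygon drawn with `<polygon>`. Its stroke #ff0000 means engrave at S282, F2561. After flipping Y the toolpath is (34.7223,30.1597) → (8.5346,75.0730) → (60.5245,75.2956) → (34.7223,30.1597), returning to the start.

Shape 3 is a cubic bezier drawn with `<path>`. Its stroke #ff0000 means engrave at S282, F2561. After flipping Y the toolpath is (144.5791,30.8859) → (140.5495,49.2924) → (141.5487,115.8110) → (140.8683,188.6102) → (131.8000,225.8583).

; Generated by LaserGRBL
G21
G90
G0 X13.5046 Y214.4894
M4 S857
G1 X23.7047 Y214.4894 F976
G1 X23.7047 Y99.1502 F976
G1 X13.5046 Y99.1502 F976
G1 X13.5046 Y214.4894 F976
M5
G0 X34.7223 Y30.1597
M4 S282
G1 X8.5346 Y75.0730 F2561
G1 X60.5245 Y75.2956 F2561
G1 X34.7223 Y30.1597 F2561
M5
G0 X144.5791 Y30.8859
M4 S282
G1 X140.5495 Y49.2924 F2561
G1 X141.5487 Y115.8110 F2561
G1 X140.8683 Y188.6102 F2561
G1 X131.8000 Y225.8583 F2561
M5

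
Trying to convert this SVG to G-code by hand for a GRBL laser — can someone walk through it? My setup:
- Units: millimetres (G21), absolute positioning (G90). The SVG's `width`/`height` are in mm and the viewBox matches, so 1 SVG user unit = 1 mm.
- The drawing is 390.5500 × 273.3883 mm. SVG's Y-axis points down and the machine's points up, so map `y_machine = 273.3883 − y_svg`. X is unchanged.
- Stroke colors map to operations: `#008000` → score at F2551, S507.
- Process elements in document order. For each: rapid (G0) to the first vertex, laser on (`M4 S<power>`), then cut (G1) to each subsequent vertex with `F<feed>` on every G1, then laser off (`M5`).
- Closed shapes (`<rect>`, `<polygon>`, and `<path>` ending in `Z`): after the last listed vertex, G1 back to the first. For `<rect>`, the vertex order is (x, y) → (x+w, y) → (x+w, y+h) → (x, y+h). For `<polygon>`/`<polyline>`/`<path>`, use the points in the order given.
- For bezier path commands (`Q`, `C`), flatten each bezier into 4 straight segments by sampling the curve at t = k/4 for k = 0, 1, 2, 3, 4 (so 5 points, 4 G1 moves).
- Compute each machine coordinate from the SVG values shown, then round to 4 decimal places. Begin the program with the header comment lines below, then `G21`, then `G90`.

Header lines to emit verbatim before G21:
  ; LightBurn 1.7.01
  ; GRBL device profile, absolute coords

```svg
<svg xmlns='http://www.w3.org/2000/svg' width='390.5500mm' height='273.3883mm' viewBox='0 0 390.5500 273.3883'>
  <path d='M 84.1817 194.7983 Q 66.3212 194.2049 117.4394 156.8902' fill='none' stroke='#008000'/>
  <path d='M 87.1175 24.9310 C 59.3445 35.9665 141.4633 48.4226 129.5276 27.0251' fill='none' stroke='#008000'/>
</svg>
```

Since the viewBox matches the mm dimensions, user units are millimetres directly. The only transform is the Y-flip y_m = 273.3883 − y_svg.

Shape 1 is a quadratic bezier drawn with `<path>`. Its stroke #008000 means score at S507, F2551. After flipping Y the toolpath is (84.1817,78.5900) → (79.5626,81.1818) → (83.5659,88.3637) → (96.1915,100.1358) → (117.4394,116.4981).

Shape 2 is a cubic bezier drawn with `<path>`. Its stroke #008000 means score at S507, F2551. After flipping Y the toolpath is (87.1175,248.4573) → (83.7058,240.4655) → (102.3836,235.2479) → (124.0308,236.1115) → (129.5276,246.3632).

; LightBurn 1.7.01
; GRBL device profile, absolute coords
G21
G90
G0 X84.1817 Y78.5900
M4 S507
G1 X79.5626 Y81.1818 F2551
G1 X83.5659 Y88.3637 F2551
G1 X96.1915 Y100.1358 F2551
G1 X117.4394 Y116.4981 F2551
M5
G0 X87.1175 Y248.4573
M4 S507
G1 X83.7058 Y240.4655 F2551
G1 X102.3836 Y235.2479 F2551
G1 X124.0308 Y236.1115 F2551
G1 X129.5276 Y246.3632 F2551
M5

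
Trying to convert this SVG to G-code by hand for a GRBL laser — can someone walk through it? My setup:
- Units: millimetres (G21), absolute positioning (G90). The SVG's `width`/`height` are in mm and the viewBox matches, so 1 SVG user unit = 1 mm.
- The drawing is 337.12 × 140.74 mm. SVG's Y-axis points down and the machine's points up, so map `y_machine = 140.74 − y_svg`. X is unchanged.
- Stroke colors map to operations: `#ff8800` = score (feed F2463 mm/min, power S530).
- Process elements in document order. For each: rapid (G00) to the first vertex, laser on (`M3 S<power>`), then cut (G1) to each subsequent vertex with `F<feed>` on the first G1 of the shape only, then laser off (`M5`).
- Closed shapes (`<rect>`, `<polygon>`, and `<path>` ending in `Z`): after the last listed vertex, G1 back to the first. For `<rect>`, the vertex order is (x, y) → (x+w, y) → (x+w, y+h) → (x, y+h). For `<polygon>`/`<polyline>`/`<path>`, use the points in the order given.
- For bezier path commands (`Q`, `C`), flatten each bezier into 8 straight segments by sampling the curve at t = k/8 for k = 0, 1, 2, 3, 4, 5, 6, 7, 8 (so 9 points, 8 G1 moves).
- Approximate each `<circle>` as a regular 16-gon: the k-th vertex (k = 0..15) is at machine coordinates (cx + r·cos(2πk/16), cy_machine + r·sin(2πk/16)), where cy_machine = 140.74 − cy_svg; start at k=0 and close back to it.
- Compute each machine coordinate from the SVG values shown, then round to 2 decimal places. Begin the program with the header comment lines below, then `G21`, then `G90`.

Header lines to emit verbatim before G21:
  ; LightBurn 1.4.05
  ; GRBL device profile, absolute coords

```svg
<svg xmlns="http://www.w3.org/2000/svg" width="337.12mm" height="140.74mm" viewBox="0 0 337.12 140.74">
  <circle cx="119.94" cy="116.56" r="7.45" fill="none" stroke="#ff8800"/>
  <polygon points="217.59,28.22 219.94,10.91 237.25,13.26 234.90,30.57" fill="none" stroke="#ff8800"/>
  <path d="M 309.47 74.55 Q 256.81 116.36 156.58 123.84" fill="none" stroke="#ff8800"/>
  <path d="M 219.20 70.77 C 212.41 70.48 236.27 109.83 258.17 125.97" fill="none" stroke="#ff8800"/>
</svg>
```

Since the viewBox matches the mm dimensions, user units are millimetres directly. The only transform is the Y-flip y_m = 140.74 − y_svg.

Shape 1 is a circle drawn with `<circle>`. Its stroke #ff8800 means score at S530, F2463. After flipping Y the toolpath is (127.39,24.18) → (126.82,27.03) → (125.21,29.45) → (122.79,31.06) → (119.94,31.63) → (117.09,31.06) → (114.67,29.45) → (113.06,27.03) → (112.49,24.18) → (113.06,21.33) → (114.67,18.91) → (117.09,17.30) → (119.94,16.73) → (122.79,17.30) → (125.21,18.91) → (126.82,21.33) → (127.39,24.18), returning to the start.

Shape 2 is a regular polygon drawn with `<polygon>`. Its stroke #ff8800 means score at S530, F2463. After flipping Y the toolpath is (217.59,112.52) → (219.94,129.83) → (237.25,127.48) → (234.90,110.17) → (217.59,112.52), returning to the start.

Shape 3 is a quadratic bezier drawn with `<path>`. Its stroke #ff8800 means score at S530, F2463. After flipping Y the toolpath is (309.47,66.19) → (295.56,56.27) → (280.17,47.43) → (263.29,39.66) → (244.92,32.96) → (225.06,27.34) → (203.72,22.79) → (180.89,19.31) → (156.58,16.90).

Shape 4 is a cubic bezier drawn with `<path>`. Its stroke #ff8800 means score at S530, F2463. After flipping Y the toolpath is (219.20,69.97) → (218.03,68.34) → (219.34,63.74) → (222.77,56.89) → (227.93,48.53) → (234.43,39.40) → (241.89,30.24) → (249.93,21.79) → (258.17,14.77).

; LightBurn 1.4.05
; GRBL device profile, absolute coords
G21
G90
G00 X127.39 Y24.18
M3 S530
G1 X126.82 Y27.03 F2463
G1 X125.21 Y29.45
G1 X122.79 Y31.06
G1 X119.94 Y31.63
G1 X117.09 Y31.06
G1 X114.67 Y29.45
G1 X113.06 Y27.03
G1 X112.49 Y24.18
G1 X113.06 Y21.33
G1 X114.67 Y18.91
G1 X117.09 Y17.30
G1 X119.94 Y16.73
G1 X122.79 Y17.30
G1 X125.21 Y18.91
G1 X126.82 Y21.33
G1 X127.39 Y24.18
M5
G00 X217.59 Y112.52
M3 S530
G1 X219.94 Y129.83 F2463
G1 X237.25 Y127.48
G1 X234.90 Y110.17
G1 X217.59 Y112.52
M5
G00 X309.47 Y66.19
M3 S530
G1 X295.56 Y56.27 F2463
G1 X280.17 Y47.43
G1 X263.29 Y39.66
G1 X244.92 Y32.96
G1 X225.06 Y27.34
G1 X203.72 Y22.79
G1 X180.89 Y19.31
G1 X156.58 Y16.90
M5
G00 X219.20 Y69.97
M3 S530
G1 X218.03 Y68.34 F2463
G1 X219.34 Y63.74
G1 X222.77 Y56.89
G1 X227.93 Y48.53
G1 X234.43 Y39.40
G1 X241.89 Y30.24
G1 X249.93 Y21.79
G1 X258.17 Y14.77
M5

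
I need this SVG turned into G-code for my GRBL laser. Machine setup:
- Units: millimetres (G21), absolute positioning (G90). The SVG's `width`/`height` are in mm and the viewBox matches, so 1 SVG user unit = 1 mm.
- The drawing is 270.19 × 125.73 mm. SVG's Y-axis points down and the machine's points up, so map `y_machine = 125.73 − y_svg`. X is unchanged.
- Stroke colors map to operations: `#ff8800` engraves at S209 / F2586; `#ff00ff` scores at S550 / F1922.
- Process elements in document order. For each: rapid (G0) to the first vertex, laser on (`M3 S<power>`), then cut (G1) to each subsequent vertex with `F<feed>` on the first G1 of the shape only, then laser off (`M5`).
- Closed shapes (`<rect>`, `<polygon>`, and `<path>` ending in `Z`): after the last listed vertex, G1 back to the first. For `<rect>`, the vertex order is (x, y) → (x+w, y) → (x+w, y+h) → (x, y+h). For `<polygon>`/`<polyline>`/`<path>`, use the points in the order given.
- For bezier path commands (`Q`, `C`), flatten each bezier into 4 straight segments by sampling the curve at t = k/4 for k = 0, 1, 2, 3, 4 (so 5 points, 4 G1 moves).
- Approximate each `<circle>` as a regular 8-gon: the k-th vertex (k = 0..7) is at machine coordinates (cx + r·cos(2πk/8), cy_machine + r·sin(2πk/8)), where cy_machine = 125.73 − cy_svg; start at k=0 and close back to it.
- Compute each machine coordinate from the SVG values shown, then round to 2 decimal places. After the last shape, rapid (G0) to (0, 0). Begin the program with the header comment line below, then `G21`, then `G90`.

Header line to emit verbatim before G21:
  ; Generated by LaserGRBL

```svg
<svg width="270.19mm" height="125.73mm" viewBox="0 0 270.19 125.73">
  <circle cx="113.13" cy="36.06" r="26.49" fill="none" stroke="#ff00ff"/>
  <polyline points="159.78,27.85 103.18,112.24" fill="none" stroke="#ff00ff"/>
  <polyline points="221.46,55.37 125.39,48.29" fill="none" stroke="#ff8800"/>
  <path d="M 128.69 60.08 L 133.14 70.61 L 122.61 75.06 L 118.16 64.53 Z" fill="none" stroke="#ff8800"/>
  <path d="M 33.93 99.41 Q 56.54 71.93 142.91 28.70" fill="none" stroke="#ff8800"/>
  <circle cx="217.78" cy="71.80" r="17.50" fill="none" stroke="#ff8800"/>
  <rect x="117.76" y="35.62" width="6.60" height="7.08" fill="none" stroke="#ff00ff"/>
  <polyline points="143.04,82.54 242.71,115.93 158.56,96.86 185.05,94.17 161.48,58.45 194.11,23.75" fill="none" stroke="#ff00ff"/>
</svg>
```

; Generated by LaserGRBL
G21
G90
G0 X139.62 Y89.67
M3 S550
G1 X131.86 Y108.40 F1922
G1 X113.13 Y116.16
G1 X94.40 Y108.40
G1 X86.64 Y89.67
G1 X94.40 Y70.94
G1 X113.13 Y63.18
G1 X131.86 Y70.94
G1 X139.62 Y89.67
M5
G0 X159.78 Y97.88
M3 S550
G1 X103.18 Y13.49 F1922
M5
G0 X221.46 Y70.36
M3 S209
G1 X125.39 Y77.44 F2586
M5
G0 X128.69 Y65.65
M3 S209
G1 X133.14 Y55.12 F2586
G1 X122.61 Y50.67
G1 X118.16 Y61.20
G1 X128.69 Y65.65
M5
G0 X33.93 Y26.32
M3 S209
G1 X49.22 Y41.04 F2586
G1 X72.48 Y57.74
G1 X103.71 Y76.40
G1 X142.91 Y97.03
M5
G0 X235.28 Y53.93
M3 S209
G1 X230.15 Y66.30 F2586
G1 X217.78 Y71.43
G1 X205.41 Y66.30
G1 X200.28 Y53.93
G1 X205.41 Y41.56
G1 X217.78 Y36.43
G1 X230.15 Y41.56
G1 X235.28 Y53.93
M5
G0 X117.76 Y90.11
M3 S550
G1 X124.36 Y90.11 F1922
G1 X124.36 Y83.03
G1 X117.76 Y83.03
G1 X117.76 Y90.11
M5
G0 X143.04 Y43.19
M3 S550
G1 X242.71 Y9.80 F1922
G1 X158.56 Y28.87
G1 X185.05 Y31.56
G1 X161.48 Y67.28
G1 X194.11 Y101.98
M5
G0 X0.00 Y0.00

1 u = 1 mm; y_m = 125.73 − y.

[1] `<circle>` circle, #ff00ff→score S550 F1922: (139.62,89.67) → (131.86,108.40) → (113.13,116.16) → (94.40,108.40) → (86.64,89.67) → (94.40,70.94) → (113.13,63.18) → (131.86,70.94) → (139.62,89.67) (closed)

[2] `<polyline>` line segment, #ff00ff→score S550 F1922: (159.78,97.88) → (103.18,13.49)

[3] `<polyline>` line segment, #ff8800→engrave S209 F2586: (221.46,70.36) → (125.39,77.44)

[4] `<path>` regular polygon, #ff8800→engrave S209 F2586: (128.69,65.65) → (133.14,55.12) → (122.61,50.67) → (118.16,61.20) → (128.69,65.65) (closed)

[5] `<path>` quadratic bezier, #ff8800→engrave S209 F2586: (33.93,26.32) → (49.22,41.04) → (72.48,57.74) → (103.71,76.40) → (142.91,97.03)

[6] `<circle>` circle, #ff8800→engrave S209 F2586: (235.28,53.93) → (230.15,66.30) → (217.78,71.43) → (205.41,66.30) → (200.28,53.93) → (205.41,41.56) → (217.78,36.43) → (230.15,41.56) → (235.28,53.93) (closed)

[7] `<rect>` rectangle, #ff00ff→score S550 F1922: (117.76,90.11) → (124.36,90.11) → (124.36,83.03) → (117.76,83.03) → (117.76,90.11) (closed)

[8] `<polyline>` open polyline, #ff00ff→score S550 F1922: (143.04,43.19) → (242.71,9.80) → (158.56,28.87) → (185.05,31.56) → (161.48,67.28) → (194.11,101.98)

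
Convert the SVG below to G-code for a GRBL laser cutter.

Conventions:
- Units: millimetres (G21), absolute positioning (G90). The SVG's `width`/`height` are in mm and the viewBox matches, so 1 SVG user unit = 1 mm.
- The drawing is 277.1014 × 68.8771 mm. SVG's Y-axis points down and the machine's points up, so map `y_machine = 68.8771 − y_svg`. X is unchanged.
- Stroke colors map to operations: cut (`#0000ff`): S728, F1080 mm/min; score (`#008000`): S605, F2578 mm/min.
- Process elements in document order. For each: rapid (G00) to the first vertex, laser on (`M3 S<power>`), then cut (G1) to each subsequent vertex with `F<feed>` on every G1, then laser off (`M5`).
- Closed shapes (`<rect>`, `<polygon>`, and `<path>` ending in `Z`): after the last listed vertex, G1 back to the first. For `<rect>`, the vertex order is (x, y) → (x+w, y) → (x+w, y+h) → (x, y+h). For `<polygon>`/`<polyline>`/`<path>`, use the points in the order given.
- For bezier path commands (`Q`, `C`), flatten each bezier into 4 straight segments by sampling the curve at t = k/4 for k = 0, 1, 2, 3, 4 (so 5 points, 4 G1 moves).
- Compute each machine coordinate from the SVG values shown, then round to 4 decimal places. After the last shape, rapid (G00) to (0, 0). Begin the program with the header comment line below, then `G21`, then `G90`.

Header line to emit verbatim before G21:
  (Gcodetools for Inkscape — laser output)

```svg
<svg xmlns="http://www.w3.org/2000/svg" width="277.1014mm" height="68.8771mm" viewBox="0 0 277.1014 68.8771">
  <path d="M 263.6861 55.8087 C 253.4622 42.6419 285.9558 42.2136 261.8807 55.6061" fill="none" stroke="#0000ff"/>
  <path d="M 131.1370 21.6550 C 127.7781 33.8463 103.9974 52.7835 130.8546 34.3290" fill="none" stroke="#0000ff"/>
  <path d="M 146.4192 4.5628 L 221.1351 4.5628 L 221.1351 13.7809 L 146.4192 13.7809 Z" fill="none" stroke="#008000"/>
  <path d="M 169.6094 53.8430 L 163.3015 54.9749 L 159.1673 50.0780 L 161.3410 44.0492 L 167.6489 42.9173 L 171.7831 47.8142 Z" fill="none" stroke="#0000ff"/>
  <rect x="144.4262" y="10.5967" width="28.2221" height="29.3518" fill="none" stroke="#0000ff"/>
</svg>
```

Since the viewBox matches the mm dimensions, user units are millimetres directly. The only transform is the Y-flip y_m = 68.8771 − y_svg.

Shape 1 is a cubic bezier drawn with `<path>`. Its stroke #0000ff means cut at S728, F1080. After flipping Y the toolpath is (263.6861,13.0684) → (262.4764,20.5381) → (267.9776,23.1294) → (270.8817,20.7409) → (261.8807,13.2710).

Shape 2 is a cubic bezier drawn with `<path>`. Its stroke #0000ff means cut at S728, F1080. After flipping Y the toolpath is (131.1370,47.2221) → (125.8990,37.5034) → (119.6648,29.3929) → (119.0960,27.0285) → (130.8546,34.5481).

Shape 3 is a rectangle drawn with `<path>`. Its stroke #008000 means score at S605, F2578. After flipping Y the toolpath is (146.4192,64.3143) → (221.1351,64.3143) → (221.1351,55.0962) → (146.4192,55.0962) → (146.4192,64.3143), returning to the start.

Shape 4 is a regular polygon drawn with `<path>`. Its stroke #0000ff means cut at S728, F1080. After flipping Y the toolpath is (169.6094,15.0341) → (163.3015,13.9022) → (159.1673,18.7991) → (161.3410,24.8279) → (167.6489,25.9598) → (171.7831,21.0629) → (169.6094,15.0341), returning to the start.

Shape 5 is a rectangle drawn with `<rect>`. Its stroke #0000ff means cut at S728, F1080. After flipping Y the toolpath is (144.4262,58.2804) → (172.6483,58.2804) → (172.6483,28.9286) → (144.4262,28.9286) → (144.4262,58.2804), returning to the start.

(Gcodetools for Inkscape — laser output)
G21
G90
G00 X263.6861 Y13.0684
M3 S728
G1 X262.4764 Y20.5381 F1080
G1 X267.9776 Y23.1294 F1080
G1 X270.8817 Y20.7409 F1080
G1 X261.8807 Y13.2710 F1080
M5
G00 X131.1370 Y47.2221
M3 S728
G1 X125.8990 Y37.5034 F1080
G1 X119.6648 Y29.3929 F1080
G1 X119.0960 Y27.0285 F1080
G1 X130.8546 Y34.5481 F1080
M5
G00 X146.4192 Y64.3143
M3 S605
G1 X221.1351 Y64.3143 F2578
G1 X221.1351 Y55.0962 F2578
G1 X146.4192 Y55.0962 F2578
G1 X146.4192 Y64.3143 F2578
M5
G00 X169.6094 Y15.0341
M3 S728
G1 X163.3015 Y13.9022 F1080
G1 X159.1673 Y18.7991 F1080
G1 X161.3410 Y24.8279 F1080
G1 X167.6489 Y25.9598 F1080
G1 X171.7831 Y21.0629 F1080
G1 X169.6094 Y15.0341 F1080
M5
G00 X144.4262 Y58.2804
M3 S728
G1 X172.6483 Y58.2804 F1080
G1 X172.6483 Y28.9286 F1080
G1 X144.4262 Y28.9286 F1080
G1 X144.4262 Y58.2804 F1080
M5
G00 X0.0000 Y0.0000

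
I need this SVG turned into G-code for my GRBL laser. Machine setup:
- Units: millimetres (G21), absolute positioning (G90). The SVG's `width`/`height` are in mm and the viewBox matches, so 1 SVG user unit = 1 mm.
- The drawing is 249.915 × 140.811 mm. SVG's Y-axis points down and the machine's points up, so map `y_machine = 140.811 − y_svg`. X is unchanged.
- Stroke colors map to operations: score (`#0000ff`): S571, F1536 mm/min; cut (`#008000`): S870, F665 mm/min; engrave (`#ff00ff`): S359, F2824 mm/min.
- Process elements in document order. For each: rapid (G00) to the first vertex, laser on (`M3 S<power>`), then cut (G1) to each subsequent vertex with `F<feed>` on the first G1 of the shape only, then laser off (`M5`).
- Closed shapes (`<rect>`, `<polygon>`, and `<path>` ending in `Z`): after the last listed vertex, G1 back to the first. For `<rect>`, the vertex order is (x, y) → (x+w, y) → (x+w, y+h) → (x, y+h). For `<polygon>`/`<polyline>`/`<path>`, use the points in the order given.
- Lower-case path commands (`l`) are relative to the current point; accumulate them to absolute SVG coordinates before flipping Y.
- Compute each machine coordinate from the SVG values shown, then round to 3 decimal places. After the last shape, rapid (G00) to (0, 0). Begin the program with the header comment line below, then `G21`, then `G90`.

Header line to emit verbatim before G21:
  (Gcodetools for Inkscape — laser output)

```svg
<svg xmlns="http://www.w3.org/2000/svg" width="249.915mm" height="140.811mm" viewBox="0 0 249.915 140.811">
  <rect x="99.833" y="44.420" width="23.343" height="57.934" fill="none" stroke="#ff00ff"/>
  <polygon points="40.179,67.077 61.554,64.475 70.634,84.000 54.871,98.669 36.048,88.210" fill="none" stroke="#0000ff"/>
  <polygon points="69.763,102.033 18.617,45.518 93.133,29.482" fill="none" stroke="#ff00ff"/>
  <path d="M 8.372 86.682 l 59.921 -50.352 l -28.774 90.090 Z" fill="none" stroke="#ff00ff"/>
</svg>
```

Since the viewBox matches the mm dimensions, user units are millimetres directly. The only transform is the Y-flip y_m = 140.811 − y_svg.

Shape 1 is a rectangle drawn with `<rect>`. Its stroke #ff00ff means engrave at S359, F2824. After flipping Y the toolpath is (99.833,96.391) → (123.176,96.391) → (123.176,38.457) → (99.833,38.457) → (99.833,96.391), returning to the start.

Shape 2 is a regular polygon drawn with `<polygon>`. Its stroke #0000ff means score at S571, F1536. After flipping Y the toolpath is (40.179,73.734) → (61.554,76.336) → (70.634,56.811) → (54.871,42.142) → (36.048,52.601) → (40.179,73.734), returning to the start.

Shape 3 is a regular polygon drawn with `<polygon>`. Its stroke #ff00ff means engrave at S359, F2824. After flipping Y the toolpath is (69.763,38.778) → (18.617,95.293) → (93.133,111.329) → (69.763,38.778), returning to the start.

Shape 4 is a closed polygon drawn with `<path>`. Its stroke #ff00ff means engrave at S359, F2824. After flipping Y the toolpath is (8.372,54.129) → (68.293,104.481) → (39.519,14.391) → (8.372,54.129), returning to the start.

(Gcodetools for Inkscape — laser output)
G21
G90
G00 X99.833 Y96.391
M3 S359
G1 X123.176 Y96.391 F2824
G1 X123.176 Y38.457
G1 X99.833 Y38.457
G1 X99.833 Y96.391
M5
G00 X40.179 Y73.734
M3 S571
G1 X61.554 Y76.336 F1536
G1 X70.634 Y56.811
G1 X54.871 Y42.142
G1 X36.048 Y52.601
G1 X40.179 Y73.734
M5
G00 X69.763 Y38.778
M3 S359
G1 X18.617 Y95.293 F2824
G1 X93.133 Y111.329
G1 X69.763 Y38.778
M5
G00 X8.372 Y54.129
M3 S359
G1 X68.293 Y104.481 F2824
G1 X39.519 Y14.391
G1 X8.372 Y54.129
M5
G00 X0.000 Y0.000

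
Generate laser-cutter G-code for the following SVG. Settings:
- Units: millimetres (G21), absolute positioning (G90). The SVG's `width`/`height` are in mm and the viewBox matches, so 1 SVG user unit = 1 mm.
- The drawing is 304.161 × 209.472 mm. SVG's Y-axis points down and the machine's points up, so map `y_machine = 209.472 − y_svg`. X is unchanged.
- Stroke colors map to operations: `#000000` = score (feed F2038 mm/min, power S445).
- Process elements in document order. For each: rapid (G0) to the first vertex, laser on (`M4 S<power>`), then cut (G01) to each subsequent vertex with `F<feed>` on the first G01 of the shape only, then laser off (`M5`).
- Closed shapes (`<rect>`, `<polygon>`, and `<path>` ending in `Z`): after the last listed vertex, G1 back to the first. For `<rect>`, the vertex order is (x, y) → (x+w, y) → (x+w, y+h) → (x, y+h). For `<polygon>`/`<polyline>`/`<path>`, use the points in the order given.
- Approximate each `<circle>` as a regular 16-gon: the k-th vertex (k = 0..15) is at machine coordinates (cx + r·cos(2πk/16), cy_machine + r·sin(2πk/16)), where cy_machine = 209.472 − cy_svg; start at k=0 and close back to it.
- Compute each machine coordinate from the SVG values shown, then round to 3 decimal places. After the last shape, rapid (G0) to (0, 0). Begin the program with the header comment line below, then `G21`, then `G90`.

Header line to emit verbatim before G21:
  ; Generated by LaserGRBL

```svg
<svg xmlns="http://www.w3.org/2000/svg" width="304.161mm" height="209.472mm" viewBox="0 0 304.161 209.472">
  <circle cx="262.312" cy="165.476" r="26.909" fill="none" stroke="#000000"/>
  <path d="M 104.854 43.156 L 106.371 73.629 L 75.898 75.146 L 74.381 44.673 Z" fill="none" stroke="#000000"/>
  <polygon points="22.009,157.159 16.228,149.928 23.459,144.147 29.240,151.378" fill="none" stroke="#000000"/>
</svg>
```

; Generated by LaserGRBL
G21
G90
G0 X289.221 Y43.996
M4 S445
G01 X287.173 Y54.294 F2038
G01 X281.340 Y63.024
G01 X272.610 Y68.857
G01 X262.312 Y70.905
G01 X252.014 Y68.857
G01 X243.284 Y63.024
G01 X237.451 Y54.294
G01 X235.403 Y43.996
G01 X237.451 Y33.698
G01 X243.284 Y24.968
G01 X252.014 Y19.135
G01 X262.312 Y17.087
G01 X272.610 Y19.135
G01 X281.340 Y24.968
G01 X287.173 Y33.698
G01 X289.221 Y43.996
M5
G0 X104.854 Y166.316
M4 S445
G01 X106.371 Y135.843 F2038
G01 X75.898 Y134.326
G01 X74.381 Y164.799
G01 X104.854 Y166.316
M5
G0 X22.009 Y52.313
M4 S445
G01 X16.228 Y59.544 F2038
G01 X23.459 Y65.325
G01 X29.240 Y58.094
G01 X22.009 Y52.313
M5
G0 X0.000 Y0.000

Since the viewBox matches the mm dimensions, user units are millimetres directly. The only transform is the Y-flip y_m = 209.472 − y_svg.

Shape 1 is a circle drawn with `<circle>`. Its stroke #000000 means score at S445, F2038. After flipping Y the toolpath is (289.221,43.996) → (287.173,54.294) → (281.340,63.024) → (272.610,68.857) → (262.312,70.905) → (252.014,68.857) → (243.284,63.024) → (237.451,54.294) → (235.403,43.996) → (237.451,33.698) → (243.284,24.968) → (252.014,19.135) → (262.312,17.087) → (272.610,19.135) → (281.340,24.968) → (287.173,33.698) → (289.221,43.996), returning to the start.

Shape 2 is a regular polygon drawn with `<path>`. Its stroke #000000 means score at S445, F2038. After flipping Y the toolpath is (104.854,166.316) → (106.371,135.843) → (75.898,134.326) → (74.381,164.799) → (104.854,166.316), returning to the start.

Shape 3 is a regular polygon drawn with `<polygon>`. Its stroke #000000 means score at S445, F2038. After flipping Y the toolpath is (22.009,52.313) → (16.228,59.544) → (23.459,65.325) → (29.240,58.094) → (22.009,52.313), returning to the start.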